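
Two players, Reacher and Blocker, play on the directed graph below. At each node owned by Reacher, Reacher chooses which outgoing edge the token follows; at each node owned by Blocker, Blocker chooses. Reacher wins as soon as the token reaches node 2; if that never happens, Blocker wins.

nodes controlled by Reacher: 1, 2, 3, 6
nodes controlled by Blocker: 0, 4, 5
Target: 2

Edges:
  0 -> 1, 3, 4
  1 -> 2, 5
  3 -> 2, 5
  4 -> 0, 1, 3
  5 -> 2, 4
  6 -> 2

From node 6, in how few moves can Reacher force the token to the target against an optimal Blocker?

1

A0 = {2}
A1: add {1, 3, 6} — 1 (Reacher) has 1→2; 3 (Reacher) has 3→2; 6 (Reacher) has 6→2.
A2 = A1; e.g. 0 (Blocker) can still go to 4. Fixed point.
6 enters the attractor at level 1, so Reacher can force the target in 1 move from there.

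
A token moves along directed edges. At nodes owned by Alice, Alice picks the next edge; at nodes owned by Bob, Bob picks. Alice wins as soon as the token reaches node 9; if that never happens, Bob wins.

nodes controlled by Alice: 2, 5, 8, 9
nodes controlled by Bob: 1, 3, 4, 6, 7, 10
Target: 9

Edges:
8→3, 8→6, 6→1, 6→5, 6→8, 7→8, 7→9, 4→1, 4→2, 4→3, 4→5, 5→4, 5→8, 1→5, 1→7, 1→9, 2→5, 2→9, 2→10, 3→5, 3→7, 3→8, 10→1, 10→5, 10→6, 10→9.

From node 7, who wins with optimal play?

A0 = {9}
A1: add {2} — 2 (Alice) has 2→9.
A2 = A1; e.g. 1 (Bob) can still go to 5. Fixed point.
7 never enters the attractor, so Bob can avoid the target forever.

Bob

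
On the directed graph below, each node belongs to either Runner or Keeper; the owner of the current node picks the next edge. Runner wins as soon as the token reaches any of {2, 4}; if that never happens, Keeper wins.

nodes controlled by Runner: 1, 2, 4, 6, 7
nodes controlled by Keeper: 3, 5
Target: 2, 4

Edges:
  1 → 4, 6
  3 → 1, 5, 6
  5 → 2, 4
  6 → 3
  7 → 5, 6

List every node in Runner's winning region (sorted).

A0 = {2, 4}
A1: add {1, 5} — 1 (Runner) has 1→4; 5 (Keeper): all of {2, 4} already in.
A2: add {7} — 7 (Runner) has 7→5.
A3 = A2; e.g. 3 (Keeper) can still go to 6. Fixed point.
Runner's winning region = {1, 2, 4, 5, 7}.

1, 2, 4, 5, 7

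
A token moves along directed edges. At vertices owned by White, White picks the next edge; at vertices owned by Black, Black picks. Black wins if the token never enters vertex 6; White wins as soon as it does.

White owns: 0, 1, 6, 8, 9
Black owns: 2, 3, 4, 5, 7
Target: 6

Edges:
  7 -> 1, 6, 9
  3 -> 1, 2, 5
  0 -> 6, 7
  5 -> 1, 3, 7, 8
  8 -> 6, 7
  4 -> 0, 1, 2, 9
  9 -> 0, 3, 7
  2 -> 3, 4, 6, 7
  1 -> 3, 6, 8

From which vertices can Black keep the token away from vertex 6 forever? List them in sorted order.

A0 = {6}
A1: add {0, 1, 8} — 0 (White) has 0→6; 1 (White) has 1→6; 8 (White) has 8→6.
A2: add {9} — 9 (White) has 9→0.
A3: add {7} — 7 (Black): all of {1, 6, 9} already in.
A4 = A3; e.g. 2 (Black) can still go to 3. Fixed point.
White's attractor = {0, 1, 6, 7, 8, 9}; Black avoids the target exactly from the complement.

2, 3, 4, 5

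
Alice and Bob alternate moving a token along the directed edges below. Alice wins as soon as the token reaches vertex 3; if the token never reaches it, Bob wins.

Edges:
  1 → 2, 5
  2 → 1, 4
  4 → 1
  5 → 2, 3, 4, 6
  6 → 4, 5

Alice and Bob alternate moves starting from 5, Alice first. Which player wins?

Alice

Track states (vertex, player-to-move).
A0 = {(3,Alice), (3,Bob)}
A1: add {(5,Alice)}.
(5,Alice) ∈ A1 ⇒ Alice forces the target.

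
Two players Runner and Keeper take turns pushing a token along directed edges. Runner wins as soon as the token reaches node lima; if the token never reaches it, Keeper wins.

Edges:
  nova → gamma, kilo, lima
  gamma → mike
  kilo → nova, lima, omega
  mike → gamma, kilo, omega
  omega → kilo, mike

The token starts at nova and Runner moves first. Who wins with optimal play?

Track states (vertex, player-to-move).
A0 = {(lima,Runner), (lima,Keeper)}
A1: add {(nova,Runner), (kilo,Runner)}.
(nova,Runner) ∈ A1 ⇒ Runner forces the target.

Runner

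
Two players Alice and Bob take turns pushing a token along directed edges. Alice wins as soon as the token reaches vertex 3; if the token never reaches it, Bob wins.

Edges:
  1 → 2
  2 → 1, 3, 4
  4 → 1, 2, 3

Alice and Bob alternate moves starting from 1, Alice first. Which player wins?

Bob

Track states (vertex, player-to-move).
A0 = {(3,Alice), (3,Bob)}
A1: add {(2,Alice), (4,Alice)}.
A2: add {(1,Bob)}.
A3 = A2; e.g. (1,Alice) stays out. (1,Alice) never enters ⇒ Bob avoids the target.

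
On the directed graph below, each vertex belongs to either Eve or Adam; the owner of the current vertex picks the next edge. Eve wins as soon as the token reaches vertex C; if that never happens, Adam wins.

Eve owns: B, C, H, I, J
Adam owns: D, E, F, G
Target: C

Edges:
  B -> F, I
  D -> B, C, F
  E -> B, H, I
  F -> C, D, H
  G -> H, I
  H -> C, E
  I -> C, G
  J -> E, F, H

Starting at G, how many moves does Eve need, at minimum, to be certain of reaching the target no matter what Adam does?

2

A0 = {C}
A1: add {H, I} — H (Eve) has H→C; I (Eve) has I→C.
A2: add {B, G, J} — B (Eve) has B→I; G (Adam): all of {H, I} already in; J (Eve) has J→H.
G enters the attractor at level 2, so Eve can force the target in 2 moves from there.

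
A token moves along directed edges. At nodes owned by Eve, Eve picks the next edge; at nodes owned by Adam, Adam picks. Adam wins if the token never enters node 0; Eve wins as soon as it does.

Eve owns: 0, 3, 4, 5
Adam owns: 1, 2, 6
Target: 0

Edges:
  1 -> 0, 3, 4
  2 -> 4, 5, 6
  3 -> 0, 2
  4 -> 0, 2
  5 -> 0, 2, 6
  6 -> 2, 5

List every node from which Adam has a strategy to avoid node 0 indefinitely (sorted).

2, 6

A0 = {0}
A1: add {3, 4, 5} — 3 (Eve) has 3→0; 4 (Eve) has 4→0; 5 (Eve) has 5→0.
A2: add {1} — 1 (Adam): all of {0, 3, 4} already in.
A3 = A2; e.g. 2 (Adam) can still go to 6. Fixed point.
Eve's attractor = {0, 1, 3, 4, 5}; Adam avoids the target exactly from the complement.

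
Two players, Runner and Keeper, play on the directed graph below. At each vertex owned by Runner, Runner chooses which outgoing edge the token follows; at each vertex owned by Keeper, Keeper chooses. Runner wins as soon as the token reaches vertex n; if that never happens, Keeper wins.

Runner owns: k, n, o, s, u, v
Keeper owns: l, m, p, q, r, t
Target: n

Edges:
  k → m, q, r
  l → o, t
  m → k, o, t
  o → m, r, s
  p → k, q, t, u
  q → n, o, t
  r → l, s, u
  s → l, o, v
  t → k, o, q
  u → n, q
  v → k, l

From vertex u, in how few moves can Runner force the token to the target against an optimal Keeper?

A0 = {n}
A1: add {u} — u (Runner) has u→n.
A2 = A1; e.g. k (Runner) has no edge into A1. Fixed point.
u enters the attractor at level 1, so Runner can force the target in 1 move from there.

1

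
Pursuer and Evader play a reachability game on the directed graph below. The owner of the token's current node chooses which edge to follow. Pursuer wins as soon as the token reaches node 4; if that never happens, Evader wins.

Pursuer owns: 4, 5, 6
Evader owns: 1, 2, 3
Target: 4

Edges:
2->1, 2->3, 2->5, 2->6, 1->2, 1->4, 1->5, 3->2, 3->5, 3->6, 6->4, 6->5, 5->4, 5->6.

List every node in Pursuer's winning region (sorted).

A0 = {4}
A1: add {5, 6} — 5 (Pursuer) has 5→4; 6 (Pursuer) has 6→4.
A2 = A1; e.g. 1 (Evader) can still go to 2. Fixed point.
Pursuer's winning region = {4, 5, 6}.

4, 5, 6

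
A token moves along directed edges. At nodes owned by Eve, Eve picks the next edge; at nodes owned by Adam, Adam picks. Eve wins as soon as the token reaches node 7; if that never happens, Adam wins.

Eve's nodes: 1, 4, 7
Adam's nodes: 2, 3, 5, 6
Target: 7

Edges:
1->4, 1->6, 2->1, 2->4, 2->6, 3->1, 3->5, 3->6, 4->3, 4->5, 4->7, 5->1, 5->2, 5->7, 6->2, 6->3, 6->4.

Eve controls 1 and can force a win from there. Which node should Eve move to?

4

A0 = {7}
A1: add {4} — 4 (Eve) has 4→7.
A2: add {1} — 1 (Eve) has 1→4.
A3 = A2; e.g. 2 (Adam) can still go to 6. Fixed point.
From 1, successor 4 is in the attractor (rank 1); the other successor 6 is not.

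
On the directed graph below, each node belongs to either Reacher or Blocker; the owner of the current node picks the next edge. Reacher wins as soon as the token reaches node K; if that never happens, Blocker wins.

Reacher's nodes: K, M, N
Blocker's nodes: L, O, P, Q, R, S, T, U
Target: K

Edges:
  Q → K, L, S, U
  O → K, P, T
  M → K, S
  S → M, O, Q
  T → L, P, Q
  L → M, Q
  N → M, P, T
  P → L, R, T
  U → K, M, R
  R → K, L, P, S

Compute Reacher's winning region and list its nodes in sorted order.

K, M, N

A0 = {K}
A1: add {M} — M (Reacher) has M→K.
A2: add {N} — N (Reacher) has N→M.
A3 = A2; e.g. L (Blocker) can still go to Q. Fixed point.
Reacher's winning region = {K, M, N}.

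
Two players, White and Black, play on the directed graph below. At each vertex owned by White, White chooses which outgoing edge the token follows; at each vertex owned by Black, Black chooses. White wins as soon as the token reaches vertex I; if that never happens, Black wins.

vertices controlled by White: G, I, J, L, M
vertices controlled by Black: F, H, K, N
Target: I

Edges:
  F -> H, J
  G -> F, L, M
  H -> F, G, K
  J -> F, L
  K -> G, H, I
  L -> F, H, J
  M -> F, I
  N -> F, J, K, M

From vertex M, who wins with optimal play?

A0 = {I}
A1: add {M} — M (White) has M→I.
M ∈ A1, so White can force the target.

White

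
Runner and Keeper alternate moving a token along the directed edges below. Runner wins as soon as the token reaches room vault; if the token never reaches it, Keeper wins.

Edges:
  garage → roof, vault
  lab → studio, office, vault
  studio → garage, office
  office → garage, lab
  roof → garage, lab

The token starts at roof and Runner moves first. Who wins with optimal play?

Keeper

Track states (vertex, player-to-move).
A0 = {(vault,Runner), (vault,Keeper)}
A1: add {(garage,Runner), (lab,Runner)}.
A2: add {(office,Keeper), (roof,Keeper)}.
A3: add {(studio,Runner)}.
A4 = A3; e.g. (garage,Keeper) stays out. (roof,Runner) never enters ⇒ Keeper avoids the target.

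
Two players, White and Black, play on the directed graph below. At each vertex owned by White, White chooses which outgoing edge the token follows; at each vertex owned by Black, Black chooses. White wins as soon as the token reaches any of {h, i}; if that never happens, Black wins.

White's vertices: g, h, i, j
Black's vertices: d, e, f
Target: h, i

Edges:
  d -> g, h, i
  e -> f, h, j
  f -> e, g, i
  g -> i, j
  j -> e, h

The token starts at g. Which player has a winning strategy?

A0 = {h, i}
A1: add {g, j} — g (White) has g→i; j (White) has j→h.
g ∈ A1, so White can force the target.

White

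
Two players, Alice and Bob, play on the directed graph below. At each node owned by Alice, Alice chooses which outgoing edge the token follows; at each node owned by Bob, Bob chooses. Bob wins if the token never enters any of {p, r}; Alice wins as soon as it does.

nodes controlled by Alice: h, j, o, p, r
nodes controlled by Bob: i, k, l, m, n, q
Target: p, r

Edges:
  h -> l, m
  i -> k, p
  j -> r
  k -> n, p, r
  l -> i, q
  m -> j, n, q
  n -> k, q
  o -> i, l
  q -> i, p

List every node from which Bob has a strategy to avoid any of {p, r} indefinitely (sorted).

h, i, k, l, m, n, o, q

A0 = {p, r}
A1: add {j} — j (Alice) has j→r.
A2 = A1; e.g. h (Alice) has no edge into A1. Fixed point.
Alice's attractor = {j, p, r}; Bob avoids the target exactly from the complement.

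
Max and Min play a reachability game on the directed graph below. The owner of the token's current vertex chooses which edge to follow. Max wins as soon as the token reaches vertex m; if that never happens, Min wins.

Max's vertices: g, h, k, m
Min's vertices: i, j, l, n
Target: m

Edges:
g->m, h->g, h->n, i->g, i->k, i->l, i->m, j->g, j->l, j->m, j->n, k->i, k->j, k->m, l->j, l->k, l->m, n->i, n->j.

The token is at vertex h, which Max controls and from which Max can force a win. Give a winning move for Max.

g

A0 = {m}
A1: add {g, k} — g (Max) has g→m; k (Max) has k→m.
A2: add {h} — h (Max) has h→g.
A3 = A2; e.g. i (Min) can still go to l. Fixed point.
From h, successor g is in the attractor (rank 1); the other successor n is not.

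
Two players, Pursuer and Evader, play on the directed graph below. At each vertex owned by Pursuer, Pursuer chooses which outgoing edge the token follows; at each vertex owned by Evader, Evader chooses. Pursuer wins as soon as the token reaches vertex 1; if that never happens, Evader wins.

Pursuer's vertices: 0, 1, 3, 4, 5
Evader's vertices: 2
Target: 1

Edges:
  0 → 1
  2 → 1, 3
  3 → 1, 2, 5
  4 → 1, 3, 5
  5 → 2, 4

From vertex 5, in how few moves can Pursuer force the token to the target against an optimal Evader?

A0 = {1}
A1: add {0, 3, 4} — 0 (Pursuer) has 0→1; 3 (Pursuer) has 3→1; 4 (Pursuer) has 4→1.
A2: add {2, 5} — 2 (Evader): all of {1, 3} already in; 5 (Pursuer) has 5→4.
A2 = all vertices. Fixed point.
5 enters the attractor at level 2, so Pursuer can force the target in 2 moves from there.

2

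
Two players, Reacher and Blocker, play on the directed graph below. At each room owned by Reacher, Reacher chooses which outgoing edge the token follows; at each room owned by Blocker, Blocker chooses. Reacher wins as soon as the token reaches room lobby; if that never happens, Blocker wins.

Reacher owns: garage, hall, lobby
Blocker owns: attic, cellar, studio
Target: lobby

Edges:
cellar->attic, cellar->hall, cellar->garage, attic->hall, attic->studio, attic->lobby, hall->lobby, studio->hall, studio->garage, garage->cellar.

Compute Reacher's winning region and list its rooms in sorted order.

A0 = {lobby}
A1: add {hall} — hall (Reacher) has hall→lobby.
A2 = A1; e.g. cellar (Blocker) can still go to attic. Fixed point.
Reacher's winning region = {hall, lobby}.

hall, lobby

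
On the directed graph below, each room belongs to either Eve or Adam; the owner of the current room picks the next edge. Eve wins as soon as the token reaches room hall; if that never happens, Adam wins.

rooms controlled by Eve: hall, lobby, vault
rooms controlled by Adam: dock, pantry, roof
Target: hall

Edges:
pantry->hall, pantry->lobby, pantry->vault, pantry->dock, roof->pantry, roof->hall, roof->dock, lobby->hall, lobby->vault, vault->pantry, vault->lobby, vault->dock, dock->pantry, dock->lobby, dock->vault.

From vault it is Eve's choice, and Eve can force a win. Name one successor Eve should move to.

lobby

A0 = {hall}
A1: add {lobby} — lobby (Eve) has lobby→hall.
A2: add {vault} — vault (Eve) has vault→lobby.
A3 = A2; e.g. pantry (Adam) can still go to dock. Fixed point.
From vault, successor lobby is in the attractor (rank 1); the other successors dock, pantry are not.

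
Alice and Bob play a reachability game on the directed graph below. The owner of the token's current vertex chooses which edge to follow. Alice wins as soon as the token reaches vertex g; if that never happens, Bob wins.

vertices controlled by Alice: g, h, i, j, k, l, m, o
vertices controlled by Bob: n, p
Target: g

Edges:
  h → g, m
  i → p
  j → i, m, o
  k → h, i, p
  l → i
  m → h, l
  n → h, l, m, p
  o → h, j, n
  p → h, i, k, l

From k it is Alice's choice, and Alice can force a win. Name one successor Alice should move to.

h

A0 = {g}
A1: add {h} — h (Alice) has h→g.
A2: add {k, m, o} — k (Alice) has k→h; m (Alice) has m→h; o (Alice) has o→h.
A3: add {j} — j (Alice) has j→m.
A4 = A3; e.g. i (Alice) has no edge into A3. Fixed point.
From k, successor h is in the attractor (rank 1); the other successors i, p are not.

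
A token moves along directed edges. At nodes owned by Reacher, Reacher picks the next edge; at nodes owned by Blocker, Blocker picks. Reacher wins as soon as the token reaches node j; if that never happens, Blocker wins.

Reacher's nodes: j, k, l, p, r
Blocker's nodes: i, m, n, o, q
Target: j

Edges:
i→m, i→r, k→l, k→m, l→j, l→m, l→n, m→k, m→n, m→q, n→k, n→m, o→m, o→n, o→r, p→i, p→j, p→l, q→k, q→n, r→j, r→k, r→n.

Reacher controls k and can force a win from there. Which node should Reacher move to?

l

A0 = {j}
A1: add {l, p, r} — l (Reacher) has l→j; p (Reacher) has p→j; r (Reacher) has r→j.
A2: add {k} — k (Reacher) has k→l.
A3 = A2; e.g. i (Blocker) can still go to m. Fixed point.
From k, successor l is in the attractor (rank 1); the other successor m is not.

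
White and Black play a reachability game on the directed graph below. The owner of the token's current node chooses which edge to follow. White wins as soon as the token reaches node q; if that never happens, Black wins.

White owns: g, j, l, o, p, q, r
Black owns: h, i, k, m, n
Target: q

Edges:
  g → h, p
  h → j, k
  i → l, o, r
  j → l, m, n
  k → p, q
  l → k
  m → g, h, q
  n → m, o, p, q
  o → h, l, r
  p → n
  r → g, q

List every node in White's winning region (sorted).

A0 = {q}
A1: add {r} — r (White) has r→q.
A2: add {o} — o (White) has o→r.
A3 = A2; e.g. g (White) has no edge into A2. Fixed point.
White's winning region = {o, q, r}.

o, q, r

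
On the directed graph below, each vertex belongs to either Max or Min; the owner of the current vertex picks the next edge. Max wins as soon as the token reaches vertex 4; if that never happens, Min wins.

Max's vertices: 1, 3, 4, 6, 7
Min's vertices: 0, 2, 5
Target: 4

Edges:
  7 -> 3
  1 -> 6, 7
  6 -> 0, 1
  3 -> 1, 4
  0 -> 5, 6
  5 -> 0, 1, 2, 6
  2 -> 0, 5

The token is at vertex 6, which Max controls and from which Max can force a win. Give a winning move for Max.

A0 = {4}
A1: add {3} — 3 (Max) has 3→4.
A2: add {7} — 7 (Max) has 7→3.
A3: add {1} — 1 (Max) has 1→7.
A4: add {6} — 6 (Max) has 6→1.
A5 = A4; e.g. 0 (Min) can still go to 5. Fixed point.
From 6, successor 1 is in the attractor (rank 3); the other successor 0 is not.

1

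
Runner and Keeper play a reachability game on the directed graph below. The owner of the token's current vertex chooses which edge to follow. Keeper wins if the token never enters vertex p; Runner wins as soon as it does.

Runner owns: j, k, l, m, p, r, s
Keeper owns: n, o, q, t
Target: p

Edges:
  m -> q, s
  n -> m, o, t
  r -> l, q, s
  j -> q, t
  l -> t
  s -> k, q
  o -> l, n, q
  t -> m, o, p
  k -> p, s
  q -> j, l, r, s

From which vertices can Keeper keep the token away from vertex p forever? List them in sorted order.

A0 = {p}
A1: add {k} — k (Runner) has k→p.
A2: add {s} — s (Runner) has s→k.
A3: add {m, r} — m (Runner) has m→s; r (Runner) has r→s.
A4 = A3; e.g. j (Runner) has no edge into A3. Fixed point.
Runner's attractor = {k, m, p, r, s}; Keeper avoids the target exactly from the complement.

j, l, n, o, q, t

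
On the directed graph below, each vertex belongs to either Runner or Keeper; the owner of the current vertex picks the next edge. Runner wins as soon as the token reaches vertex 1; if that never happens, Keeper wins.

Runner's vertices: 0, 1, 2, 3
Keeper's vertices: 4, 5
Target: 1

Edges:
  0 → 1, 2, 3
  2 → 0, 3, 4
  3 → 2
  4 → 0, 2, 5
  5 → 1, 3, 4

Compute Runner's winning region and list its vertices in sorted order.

A0 = {1}
A1: add {0} — 0 (Runner) has 0→1.
A2: add {2} — 2 (Runner) has 2→0.
A3: add {3} — 3 (Runner) has 3→2.
A4 = A3; e.g. 4 (Keeper) can still go to 5. Fixed point.
Runner's winning region = {0, 1, 2, 3}.

0, 1, 2, 3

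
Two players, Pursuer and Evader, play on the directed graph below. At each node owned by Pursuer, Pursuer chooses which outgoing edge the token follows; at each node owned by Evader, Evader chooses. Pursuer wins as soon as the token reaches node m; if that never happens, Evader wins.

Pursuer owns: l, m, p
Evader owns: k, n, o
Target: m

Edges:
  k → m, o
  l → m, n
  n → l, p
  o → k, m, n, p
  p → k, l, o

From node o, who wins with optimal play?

A0 = {m}
A1: add {l} — l (Pursuer) has l→m.
A2: add {p} — p (Pursuer) has p→l.
A3: add {n} — n (Evader): all of {l, p} already in.
A4 = A3; e.g. k (Evader) can still go to o. Fixed point.
o never enters the attractor, so Evader can avoid the target forever.

Evader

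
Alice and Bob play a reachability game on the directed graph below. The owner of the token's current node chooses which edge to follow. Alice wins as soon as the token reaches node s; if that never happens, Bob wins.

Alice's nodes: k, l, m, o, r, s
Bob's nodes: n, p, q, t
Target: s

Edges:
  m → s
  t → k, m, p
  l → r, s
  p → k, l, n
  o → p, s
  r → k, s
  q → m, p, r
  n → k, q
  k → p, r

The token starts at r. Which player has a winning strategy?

A0 = {s}
A1: add {l, m, o, r} — l (Alice) has l→s; m (Alice) has m→s; o (Alice) has o→s; r (Alice) has r→s.
r ∈ A1, so Alice can force the target.

Alice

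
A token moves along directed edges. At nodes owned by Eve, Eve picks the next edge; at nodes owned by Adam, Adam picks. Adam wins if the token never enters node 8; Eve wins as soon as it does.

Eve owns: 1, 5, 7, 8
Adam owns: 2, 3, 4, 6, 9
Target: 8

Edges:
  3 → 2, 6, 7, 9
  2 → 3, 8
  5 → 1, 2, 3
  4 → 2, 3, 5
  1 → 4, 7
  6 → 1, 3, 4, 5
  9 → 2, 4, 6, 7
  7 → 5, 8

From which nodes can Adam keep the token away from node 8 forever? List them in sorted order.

A0 = {8}
A1: add {7} — 7 (Eve) has 7→8.
A2: add {1} — 1 (Eve) has 1→7.
A3: add {5} — 5 (Eve) has 5→1.
A4 = A3; e.g. 2 (Adam) can still go to 3. Fixed point.
Eve's attractor = {1, 5, 7, 8}; Adam avoids the target exactly from the complement.

2, 3, 4, 6, 9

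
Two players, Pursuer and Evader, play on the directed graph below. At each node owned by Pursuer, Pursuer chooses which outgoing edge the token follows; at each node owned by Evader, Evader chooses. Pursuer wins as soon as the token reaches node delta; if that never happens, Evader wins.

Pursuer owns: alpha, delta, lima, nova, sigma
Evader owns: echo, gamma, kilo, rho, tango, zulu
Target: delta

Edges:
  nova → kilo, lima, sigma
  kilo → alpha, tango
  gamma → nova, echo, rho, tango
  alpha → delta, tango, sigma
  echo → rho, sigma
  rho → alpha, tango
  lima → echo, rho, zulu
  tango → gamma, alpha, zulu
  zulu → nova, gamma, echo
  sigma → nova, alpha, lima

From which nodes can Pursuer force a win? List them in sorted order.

A0 = {delta}
A1: add {alpha} — alpha (Pursuer) has alpha→delta.
A2: add {sigma} — sigma (Pursuer) has sigma→alpha.
A3: add {nova} — nova (Pursuer) has nova→sigma.
A4 = A3; e.g. kilo (Evader) can still go to tango. Fixed point.
Pursuer's winning region = {alpha, delta, nova, sigma}.

alpha, delta, nova, sigma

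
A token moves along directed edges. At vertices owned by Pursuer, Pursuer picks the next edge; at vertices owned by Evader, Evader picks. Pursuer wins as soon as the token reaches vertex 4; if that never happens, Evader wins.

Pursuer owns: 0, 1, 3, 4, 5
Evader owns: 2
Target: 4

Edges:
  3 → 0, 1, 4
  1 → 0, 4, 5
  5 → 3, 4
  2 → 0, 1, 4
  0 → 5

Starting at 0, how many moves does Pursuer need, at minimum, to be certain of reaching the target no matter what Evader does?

A0 = {4}
A1: add {1, 3, 5} — 1 (Pursuer) has 1→4; 3 (Pursuer) has 3→4; 5 (Pursuer) has 5→4.
A2: add {0} — 0 (Pursuer) has 0→5.
0 enters the attractor at level 2, so Pursuer can force the target in 2 moves from there.

2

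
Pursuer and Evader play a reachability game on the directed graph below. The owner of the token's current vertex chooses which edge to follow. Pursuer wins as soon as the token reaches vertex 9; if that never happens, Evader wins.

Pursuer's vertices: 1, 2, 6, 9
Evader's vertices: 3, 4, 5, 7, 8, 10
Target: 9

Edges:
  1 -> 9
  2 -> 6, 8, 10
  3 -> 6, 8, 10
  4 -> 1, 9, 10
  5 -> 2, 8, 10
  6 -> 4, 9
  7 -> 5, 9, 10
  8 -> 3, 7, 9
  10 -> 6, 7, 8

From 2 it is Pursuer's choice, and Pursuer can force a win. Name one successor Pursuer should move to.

A0 = {9}
A1: add {1, 6} — 1 (Pursuer) has 1→9; 6 (Pursuer) has 6→9.
A2: add {2} — 2 (Pursuer) has 2→6.
A3 = A2; e.g. 3 (Evader) can still go to 8. Fixed point.
From 2, successor 6 is in the attractor (rank 1); the other successors 8, 10 are not.

6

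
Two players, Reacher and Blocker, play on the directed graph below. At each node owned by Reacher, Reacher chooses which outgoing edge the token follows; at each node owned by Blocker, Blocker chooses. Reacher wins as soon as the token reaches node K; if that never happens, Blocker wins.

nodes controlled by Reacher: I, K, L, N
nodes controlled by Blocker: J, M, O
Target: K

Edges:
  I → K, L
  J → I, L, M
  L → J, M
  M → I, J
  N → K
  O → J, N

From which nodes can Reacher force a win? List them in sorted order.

A0 = {K}
A1: add {I, N} — I (Reacher) has I→K; N (Reacher) has N→K.
A2 = A1; e.g. J (Blocker) can still go to L. Fixed point.
Reacher's winning region = {I, K, N}.

I, K, N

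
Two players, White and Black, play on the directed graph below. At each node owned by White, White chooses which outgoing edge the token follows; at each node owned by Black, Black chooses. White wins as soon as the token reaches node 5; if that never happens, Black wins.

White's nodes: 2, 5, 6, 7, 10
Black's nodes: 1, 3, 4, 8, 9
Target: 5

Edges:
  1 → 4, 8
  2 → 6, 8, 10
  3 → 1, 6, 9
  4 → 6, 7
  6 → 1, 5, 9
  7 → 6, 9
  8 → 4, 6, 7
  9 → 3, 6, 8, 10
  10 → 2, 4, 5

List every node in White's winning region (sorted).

A0 = {5}
A1: add {6, 10} — 6 (White) has 6→5; 10 (White) has 10→5.
A2: add {2, 7} — 2 (White) has 2→6; 7 (White) has 7→6.
A3: add {4} — 4 (Black): all of {6, 7} already in.
A4: add {8} — 8 (Black): all of {4, 6, 7} already in.
A5: add {1} — 1 (Black): all of {4, 8} already in.
A6 = A5; e.g. 3 (Black) can still go to 9. Fixed point.
White's winning region = {1, 2, 4, 5, 6, 7, 8, 10}.

1, 2, 4, 5, 6, 7, 8, 10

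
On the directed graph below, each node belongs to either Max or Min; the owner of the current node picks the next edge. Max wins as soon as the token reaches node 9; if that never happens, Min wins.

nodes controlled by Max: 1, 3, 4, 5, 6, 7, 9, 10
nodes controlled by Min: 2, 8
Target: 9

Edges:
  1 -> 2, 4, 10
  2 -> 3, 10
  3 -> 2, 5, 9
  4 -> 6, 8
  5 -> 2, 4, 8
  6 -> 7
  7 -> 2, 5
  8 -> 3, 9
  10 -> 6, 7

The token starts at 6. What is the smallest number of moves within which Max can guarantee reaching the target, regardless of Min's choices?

A0 = {9}
A1: add {3} — 3 (Max) has 3→9.
A2: add {8} — 8 (Min): all of {3, 9} already in.
A3: add {4, 5} — 4 (Max) has 4→8; 5 (Max) has 5→8.
A4: add {1, 7} — 1 (Max) has 1→4; 7 (Max) has 7→5.
A5: add {6, 10} — 6 (Max) has 6→7; 10 (Max) has 10→7.
6 enters the attractor at level 5, so Max can force the target in 5 moves from there.

5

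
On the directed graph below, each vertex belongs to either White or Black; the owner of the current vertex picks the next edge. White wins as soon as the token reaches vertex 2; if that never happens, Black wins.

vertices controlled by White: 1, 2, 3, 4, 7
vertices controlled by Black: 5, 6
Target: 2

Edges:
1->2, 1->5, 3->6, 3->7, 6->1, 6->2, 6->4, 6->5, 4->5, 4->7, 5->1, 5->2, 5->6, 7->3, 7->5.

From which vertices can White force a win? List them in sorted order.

A0 = {2}
A1: add {1} — 1 (White) has 1→2.
A2 = A1; e.g. 3 (White) has no edge into A1. Fixed point.
White's winning region = {1, 2}.

1, 2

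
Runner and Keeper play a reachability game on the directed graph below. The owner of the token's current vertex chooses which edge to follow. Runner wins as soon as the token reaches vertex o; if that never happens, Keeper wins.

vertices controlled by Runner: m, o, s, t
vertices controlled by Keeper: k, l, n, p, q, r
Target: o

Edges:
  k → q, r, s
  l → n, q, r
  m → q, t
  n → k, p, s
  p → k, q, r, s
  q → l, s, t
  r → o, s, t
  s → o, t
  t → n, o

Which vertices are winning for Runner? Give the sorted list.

m, o, r, s, t

A0 = {o}
A1: add {s, t} — s (Runner) has s→o; t (Runner) has t→o.
A2: add {m, r} — m (Runner) has m→t; r (Keeper): all of {o, s, t} already in.
A3 = A2; e.g. k (Keeper) can still go to q. Fixed point.
Runner's winning region = {m, o, r, s, t}.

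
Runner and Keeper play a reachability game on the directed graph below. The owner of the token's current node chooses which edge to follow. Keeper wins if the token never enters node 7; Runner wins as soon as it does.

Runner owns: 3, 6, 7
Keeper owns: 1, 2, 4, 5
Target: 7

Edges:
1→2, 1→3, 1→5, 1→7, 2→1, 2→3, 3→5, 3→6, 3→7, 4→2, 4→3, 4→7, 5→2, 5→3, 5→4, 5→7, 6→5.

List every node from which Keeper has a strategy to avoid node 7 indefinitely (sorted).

A0 = {7}
A1: add {3} — 3 (Runner) has 3→7.
A2 = A1; e.g. 1 (Keeper) can still go to 2. Fixed point.
Runner's attractor = {3, 7}; Keeper avoids the target exactly from the complement.

1, 2, 4, 5, 6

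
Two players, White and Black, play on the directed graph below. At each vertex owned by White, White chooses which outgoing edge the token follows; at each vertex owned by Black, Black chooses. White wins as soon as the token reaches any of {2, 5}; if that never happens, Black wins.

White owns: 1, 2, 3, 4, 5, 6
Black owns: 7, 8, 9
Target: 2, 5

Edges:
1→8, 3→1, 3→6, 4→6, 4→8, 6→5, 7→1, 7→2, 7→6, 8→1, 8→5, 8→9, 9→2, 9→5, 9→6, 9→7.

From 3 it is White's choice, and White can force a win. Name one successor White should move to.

A0 = {2, 5}
A1: add {6} — 6 (White) has 6→5.
A2: add {3, 4} — 3 (White) has 3→6; 4 (White) has 4→6.
A3 = A2; e.g. 1 (White) has no edge into A2. Fixed point.
From 3, successor 6 is in the attractor (rank 1); the other successor 1 is not.

6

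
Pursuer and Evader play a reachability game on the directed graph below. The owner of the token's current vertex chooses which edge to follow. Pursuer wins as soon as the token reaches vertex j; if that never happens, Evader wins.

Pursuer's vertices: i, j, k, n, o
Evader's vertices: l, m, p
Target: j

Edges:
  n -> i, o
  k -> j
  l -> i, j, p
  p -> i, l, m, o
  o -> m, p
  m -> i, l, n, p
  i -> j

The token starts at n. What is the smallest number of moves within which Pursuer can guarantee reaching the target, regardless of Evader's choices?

A0 = {j}
A1: add {i, k} — i (Pursuer) has i→j; k (Pursuer) has k→j.
A2: add {n} — n (Pursuer) has n→i.
A3 = A2; e.g. l (Evader) can still go to p. Fixed point.
n enters the attractor at level 2, so Pursuer can force the target in 2 moves from there.

2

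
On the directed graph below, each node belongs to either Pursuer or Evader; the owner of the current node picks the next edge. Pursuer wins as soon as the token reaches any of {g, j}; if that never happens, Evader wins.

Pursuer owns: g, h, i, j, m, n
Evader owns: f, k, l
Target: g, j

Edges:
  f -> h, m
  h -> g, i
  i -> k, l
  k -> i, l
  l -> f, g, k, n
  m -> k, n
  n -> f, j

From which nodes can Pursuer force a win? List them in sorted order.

f, g, h, j, m, n

A0 = {g, j}
A1: add {h, n} — h (Pursuer) has h→g; n (Pursuer) has n→j.
A2: add {m} — m (Pursuer) has m→n.
A3: add {f} — f (Evader): all of {h, m} already in.
A4 = A3; e.g. i (Pursuer) has no edge into A3. Fixed point.
Pursuer's winning region = {f, g, h, j, m, n}.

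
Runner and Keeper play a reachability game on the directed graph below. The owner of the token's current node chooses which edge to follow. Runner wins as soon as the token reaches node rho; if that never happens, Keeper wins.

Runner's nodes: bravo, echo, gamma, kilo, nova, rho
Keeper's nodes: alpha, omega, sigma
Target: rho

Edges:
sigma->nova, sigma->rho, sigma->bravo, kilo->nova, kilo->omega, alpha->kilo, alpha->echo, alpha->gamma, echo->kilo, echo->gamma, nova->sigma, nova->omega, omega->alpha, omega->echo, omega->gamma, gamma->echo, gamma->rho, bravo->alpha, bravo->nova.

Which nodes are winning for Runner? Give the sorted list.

echo, gamma, rho

A0 = {rho}
A1: add {gamma} — gamma (Runner) has gamma→rho.
A2: add {echo} — echo (Runner) has echo→gamma.
A3 = A2; e.g. sigma (Keeper) can still go to nova. Fixed point.
Runner's winning region = {echo, gamma, rho}.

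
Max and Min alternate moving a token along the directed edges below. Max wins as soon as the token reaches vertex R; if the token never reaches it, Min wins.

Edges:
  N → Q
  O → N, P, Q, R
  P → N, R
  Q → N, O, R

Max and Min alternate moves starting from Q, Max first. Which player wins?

Max

Track states (vertex, player-to-move).
A0 = {(R,Max), (R,Min)}
A1: add {(O,Max), (P,Max), (Q,Max)}.
(Q,Max) ∈ A1 ⇒ Max forces the target.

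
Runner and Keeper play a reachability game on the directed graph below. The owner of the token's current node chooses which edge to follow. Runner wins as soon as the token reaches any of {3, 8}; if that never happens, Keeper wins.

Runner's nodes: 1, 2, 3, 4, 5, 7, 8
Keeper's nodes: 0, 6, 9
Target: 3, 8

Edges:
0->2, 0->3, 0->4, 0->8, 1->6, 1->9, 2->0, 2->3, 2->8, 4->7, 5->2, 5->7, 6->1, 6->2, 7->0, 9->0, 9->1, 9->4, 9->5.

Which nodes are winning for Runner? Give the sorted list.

2, 3, 5, 8

A0 = {3, 8}
A1: add {2} — 2 (Runner) has 2→3.
A2: add {5} — 5 (Runner) has 5→2.
A3 = A2; e.g. 0 (Keeper) can still go to 4. Fixed point.
Runner's winning region = {2, 3, 5, 8}.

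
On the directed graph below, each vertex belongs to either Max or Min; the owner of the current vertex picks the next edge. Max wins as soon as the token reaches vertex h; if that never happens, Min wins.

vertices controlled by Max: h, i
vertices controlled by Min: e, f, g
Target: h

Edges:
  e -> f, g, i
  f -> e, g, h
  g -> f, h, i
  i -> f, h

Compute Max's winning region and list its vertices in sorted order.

h, i

A0 = {h}
A1: add {i} — i (Max) has i→h.
A2 = A1; e.g. e (Min) can still go to f. Fixed point.
Max's winning region = {h, i}.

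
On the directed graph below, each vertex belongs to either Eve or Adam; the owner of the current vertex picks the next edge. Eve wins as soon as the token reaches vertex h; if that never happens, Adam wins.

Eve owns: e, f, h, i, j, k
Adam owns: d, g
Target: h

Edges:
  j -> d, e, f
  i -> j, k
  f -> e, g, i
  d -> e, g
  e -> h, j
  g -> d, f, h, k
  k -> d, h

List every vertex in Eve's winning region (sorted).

e, f, h, i, j, k

A0 = {h}
A1: add {e, k} — e (Eve) has e→h; k (Eve) has k→h.
A2: add {f, i, j} — f (Eve) has f→e; i (Eve) has i→k; j (Eve) has j→e.
A3 = A2; e.g. d (Adam) can still go to g. Fixed point.
Eve's winning region = {e, f, h, i, j, k}.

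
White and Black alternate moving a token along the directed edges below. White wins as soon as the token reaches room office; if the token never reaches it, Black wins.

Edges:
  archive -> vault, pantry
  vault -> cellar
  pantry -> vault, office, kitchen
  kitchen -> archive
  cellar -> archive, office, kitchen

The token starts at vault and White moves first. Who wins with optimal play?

Track states (vertex, player-to-move).
A0 = {(office,White), (office,Black)}
A1: add {(pantry,White), (cellar,White)}.
A2: add {(vault,Black)}.
A3: add {(archive,White)}.
A4: add {(kitchen,Black)}.
A5 = A4; e.g. (archive,Black) stays out. (vault,White) never enters ⇒ Black avoids the target.

Black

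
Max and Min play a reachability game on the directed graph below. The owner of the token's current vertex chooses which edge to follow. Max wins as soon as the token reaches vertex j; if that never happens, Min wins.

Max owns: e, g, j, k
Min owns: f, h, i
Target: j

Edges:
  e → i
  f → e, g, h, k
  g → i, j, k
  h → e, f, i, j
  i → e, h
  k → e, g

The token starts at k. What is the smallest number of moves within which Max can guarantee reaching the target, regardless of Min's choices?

A0 = {j}
A1: add {g} — g (Max) has g→j.
A2: add {k} — k (Max) has k→g.
A3 = A2; e.g. e (Max) has no edge into A2. Fixed point.
k enters the attractor at level 2, so Max can force the target in 2 moves from there.

2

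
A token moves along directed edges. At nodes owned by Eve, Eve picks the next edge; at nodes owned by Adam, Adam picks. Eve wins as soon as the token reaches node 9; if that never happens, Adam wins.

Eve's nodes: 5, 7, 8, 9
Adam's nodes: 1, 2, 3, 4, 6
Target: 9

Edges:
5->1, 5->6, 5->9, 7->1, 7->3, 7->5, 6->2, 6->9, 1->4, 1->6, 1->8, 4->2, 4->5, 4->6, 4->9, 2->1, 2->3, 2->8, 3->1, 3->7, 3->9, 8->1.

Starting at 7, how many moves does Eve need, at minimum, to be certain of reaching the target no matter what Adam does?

A0 = {9}
A1: add {5} — 5 (Eve) has 5→9.
A2: add {7} — 7 (Eve) has 7→5.
A3 = A2; e.g. 1 (Adam) can still go to 4. Fixed point.
7 enters the attractor at level 2, so Eve can force the target in 2 moves from there.

2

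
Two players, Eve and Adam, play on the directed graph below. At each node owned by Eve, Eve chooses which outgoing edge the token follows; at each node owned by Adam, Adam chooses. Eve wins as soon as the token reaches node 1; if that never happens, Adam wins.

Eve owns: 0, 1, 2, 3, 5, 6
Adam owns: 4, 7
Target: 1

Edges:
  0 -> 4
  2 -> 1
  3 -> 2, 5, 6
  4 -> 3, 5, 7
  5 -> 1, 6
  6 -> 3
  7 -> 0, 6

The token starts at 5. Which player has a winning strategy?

Eve

A0 = {1}
A1: add {2, 5} — 2 (Eve) has 2→1; 5 (Eve) has 5→1.
5 ∈ A1, so Eve can force the target.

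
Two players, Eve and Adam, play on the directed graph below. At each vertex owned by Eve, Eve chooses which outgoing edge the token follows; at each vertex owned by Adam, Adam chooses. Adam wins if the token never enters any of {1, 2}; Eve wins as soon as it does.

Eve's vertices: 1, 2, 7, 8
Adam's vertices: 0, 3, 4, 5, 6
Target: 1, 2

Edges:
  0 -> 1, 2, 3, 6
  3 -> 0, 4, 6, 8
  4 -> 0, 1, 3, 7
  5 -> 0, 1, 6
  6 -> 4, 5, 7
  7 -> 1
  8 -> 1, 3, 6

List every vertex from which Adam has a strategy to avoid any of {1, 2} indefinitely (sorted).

A0 = {1, 2}
A1: add {7, 8} — 7 (Eve) has 7→1; 8 (Eve) has 8→1.
A2 = A1; e.g. 0 (Adam) can still go to 3. Fixed point.
Eve's attractor = {1, 2, 7, 8}; Adam avoids the target exactly from the complement.

0, 3, 4, 5, 6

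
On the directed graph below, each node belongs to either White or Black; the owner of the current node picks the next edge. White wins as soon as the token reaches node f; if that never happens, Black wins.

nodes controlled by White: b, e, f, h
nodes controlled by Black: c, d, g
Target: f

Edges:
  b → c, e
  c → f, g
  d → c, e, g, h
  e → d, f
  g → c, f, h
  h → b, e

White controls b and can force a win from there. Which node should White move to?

e

A0 = {f}
A1: add {e} — e (White) has e→f.
A2: add {b, h} — b (White) has b→e; h (White) has h→e.
A3 = A2; e.g. c (Black) can still go to g. Fixed point.
From b, successor e is in the attractor (rank 1); the other successor c is not.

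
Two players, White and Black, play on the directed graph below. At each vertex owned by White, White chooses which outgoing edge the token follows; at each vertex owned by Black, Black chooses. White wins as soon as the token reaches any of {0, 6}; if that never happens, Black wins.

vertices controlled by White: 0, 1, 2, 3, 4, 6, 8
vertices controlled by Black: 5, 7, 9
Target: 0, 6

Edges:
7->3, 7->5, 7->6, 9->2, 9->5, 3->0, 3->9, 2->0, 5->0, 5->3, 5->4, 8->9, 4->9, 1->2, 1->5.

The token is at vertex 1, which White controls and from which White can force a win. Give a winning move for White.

2

A0 = {0, 6}
A1: add {2, 3} — 2 (White) has 2→0; 3 (White) has 3→0.
A2: add {1} — 1 (White) has 1→2.
A3 = A2; e.g. 4 (White) has no edge into A2. Fixed point.
From 1, successor 2 is in the attractor (rank 1); the other successor 5 is not.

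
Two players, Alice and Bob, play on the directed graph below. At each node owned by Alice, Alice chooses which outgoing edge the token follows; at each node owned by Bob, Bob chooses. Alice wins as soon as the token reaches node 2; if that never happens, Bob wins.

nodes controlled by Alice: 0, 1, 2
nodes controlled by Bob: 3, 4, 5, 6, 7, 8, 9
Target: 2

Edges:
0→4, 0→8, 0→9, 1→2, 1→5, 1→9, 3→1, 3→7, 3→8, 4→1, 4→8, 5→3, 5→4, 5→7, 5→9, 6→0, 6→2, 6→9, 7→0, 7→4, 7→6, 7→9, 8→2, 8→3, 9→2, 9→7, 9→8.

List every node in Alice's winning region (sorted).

A0 = {2}
A1: add {1} — 1 (Alice) has 1→2.
A2 = A1; e.g. 0 (Alice) has no edge into A1. Fixed point.
Alice's winning region = {1, 2}.

1, 2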